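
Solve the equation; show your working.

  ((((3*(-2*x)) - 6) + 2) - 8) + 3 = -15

Step 1. [((((3*(-2*x)) - 6) + 2) - 8) + 3 = -15] subtract 3: x sits inside (… + 3) ⇒ sub: (((3*(-2*x)) - 6) + 2) - 8 = -18.
Step 2. [(((3*(-2*x)) - 6) + 2) - 8 = -18] -8 is outermost — add 8 both sides. So sub: ((3*(-2*x)) - 6) + 2 = -10.
Step 3. [((3*(-2*x)) - 6) + 2 = -10] +2 is outermost — subtract 2 both sides. So sub: (3*(-2*x)) - 6 = -12.
Step 4. [(3*(-2*x)) - 6 = -12] the outer -6 inverts by adding 6. So sub: 3*(-2*x) = -6.
Step 5. [3*(-2*x) = -6] 3 out front; divide by 3 ⇒ div: -2*x = -2.
Step 6. [-2*x = -2] divide by the outer -2, so div: x = 1.

Answer: x ∈ {1}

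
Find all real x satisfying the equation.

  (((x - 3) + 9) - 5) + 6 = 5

Step 1. [(((x - 3) + 9) - 5) + 6 = 5] subtract 6: x sits inside (… + 6), so sub: ((x - 3) + 9) - 5 = -1.
Step 2. [((x - 3) + 9) - 5 = -1] peel the -5: add 5 from each side ⇒ sub: (x - 3) + 9 = 4.
Step 3. [(x - 3) + 9 = 4] subtract 9: x sits inside (… + 9). So sub: x - 3 = -5.
Step 4. [x - 3 = -5] -3 is outermost — add 3 both sides ⇒ sub: x = -2.

Answer: x ∈ {-2}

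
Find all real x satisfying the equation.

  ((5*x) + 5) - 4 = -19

Step 1. [((5*x) + 5) - 4 = -19] 4 comes off first (add 4), so sub: (5*x) + 5 = -15.
Step 2. [(5*x) + 5 = -15] +5 is outermost — subtract 5 both sides. So sub: 5*x = -20.
Step 3. [5*x = -20] divide by the outer 5. So div: x = -4.

Answer: x ∈ {-4}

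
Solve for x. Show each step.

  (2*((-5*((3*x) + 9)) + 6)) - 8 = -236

Step 1. [(2*((-5*((3*x) + 9)) + 6)) - 8 = -236] common factor 2 (LHS and -236) — divide through, so factor: ((-5*((3*x) + 9)) + 6) - 4 = -118.
Step 2. [((-5*((3*x) + 9)) + 6) - 4 = -118] 4 comes off first (add 4). So sub: (-5*((3*x) + 9)) + 6 = -114.
Step 3. [(-5*((3*x) + 9)) + 6 = -114] +6 is outermost — subtract 6 both sides. So sub: -5*((3*x) + 9) = -120.
Step 4. [-5*((3*x) + 9) = -120] divide by the outer -5. So div: (3*x) + 9 = 24.
Step 5. [(3*x) + 9 = 24] 3 divides every term; factor it out. So factor: x + 3 = 8.
Step 6. [x + 3 = 8] 3 comes off first (subtract 3) ⇒ sub: x = 5.

Answer: x ∈ {5}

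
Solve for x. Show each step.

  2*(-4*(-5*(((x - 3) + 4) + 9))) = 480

Step 1. [2*(-4*(-5*(((x - 3) + 4) + 9))) = 480] LHS = 2·(…); ÷2 both sides, so div: -4*(-5*(((x - 3) + 4) + 9)) = 240.
Step 2. [-4*(-5*(((x - 3) + 4) + 9)) = 240] -4·(inner) — divide through by -4 ⇒ div: -5*(((x - 3) + 4) + 9) = -60.
Step 3. [-5*(((x - 3) + 4) + 9) = -60] leading coefficient -5: divide by -5, so div: ((x - 3) + 4) + 9 = 12.
Step 4. [((x - 3) + 4) + 9 = 12] peel the +9: subtract 9 from each side. So sub: (x - 3) + 4 = 3.
Step 5. [(x - 3) + 4 = 3] +4 is outermost — subtract 4 both sides. So sub: x - 3 = -1.
Step 6. [x - 3 = -1] -3 is outermost — add 3 both sides, so sub: x = 2.

Answer: x ∈ {2}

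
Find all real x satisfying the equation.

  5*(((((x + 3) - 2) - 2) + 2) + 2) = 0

Step 1. [5*(((((x + 3) - 2) - 2) + 2) + 2) = 0] 5 out front; divide by 5 ⇒ div: ((((x + 3) - 2) - 2) + 2) + 2 = 0.
Step 2. [((((x + 3) - 2) - 2) + 2) + 2 = 0] peel the +2: subtract 2 from each side, so sub: (((x + 3) - 2) - 2) + 2 = -2.
Step 3. [(((x + 3) - 2) - 2) + 2 = -2] the outer +2 inverts by subtracting 2, so sub: ((x + 3) - 2) - 2 = -4.
Step 4. [((x + 3) - 2) - 2 = -4] peel the -2: add 2 from each side. So sub: (x + 3) - 2 = -2.
Step 5. [(x + 3) - 2 = -2] add 2: x sits inside (… - 2) ⇒ sub: x + 3 = 0.
Step 6. [x + 3 = 0] subtract 3: x sits inside (… + 3), so sub: x = -3.

Answer: x ∈ {-3}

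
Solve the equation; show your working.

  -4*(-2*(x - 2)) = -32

Step 1. [-4*(-2*(x - 2)) = -32] -4 out front; divide by -4 ⇒ div: -2*(x - 2) = 8.
Step 2. [-2*(x - 2) = 8] -2·(inner) — divide through by -2. So div: x - 2 = -4.
Step 3. [x - 2 = -4] -2 is outermost — add 2 both sides. So sub: x = -2.

Answer: x ∈ {-2}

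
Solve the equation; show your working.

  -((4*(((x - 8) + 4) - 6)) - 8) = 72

Step 1. [-((4*(((x - 8) + 4) - 6)) - 8) = 72] LHS negated; negate both sides ⇒ neg: (4*(((x - 8) + 4) - 6)) - 8 = -72.
Step 2. [(4*(((x - 8) + 4) - 6)) - 8 = -72] add 8: x sits inside (… - 8) ⇒ sub: 4*(((x - 8) + 4) - 6) = -64.
Step 3. [4*(((x - 8) + 4) - 6) = -64] LHS = 4·(…); ÷4 both sides, so div: ((x - 8) + 4) - 6 = -16.
Step 4. [((x - 8) + 4) - 6 = -16] the outer -6 inverts by adding 6, so sub: (x - 8) + 4 = -10.
Step 5. [(x - 8) + 4 = -10] subtract 4: x sits inside (… + 4), so sub: x - 8 = -14.
Step 6. [x - 8 = -14] peel the -8: add 8 from each side, so sub: x = -6.

Answer: x ∈ {-6}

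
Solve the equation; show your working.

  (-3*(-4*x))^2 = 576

Step 1. [(-3*(-4*x))^2 = 576] 576 ≥ 0, LHS is (·)² — take ±√. So sqrt: -3*(-4*x) = 24 or -24.
Step 2. [-3*(-4*x) = 24 or -24] -3 out front; divide by -3. So div: -4*x = -8 or 8.
Step 3. [-4*x = -8 or 8] divide by the outer -4. So div: x = 2 or -2.

Answer: x ∈ {-2, 2}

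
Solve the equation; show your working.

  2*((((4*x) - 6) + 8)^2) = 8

Step 1. [2*((((4*x) - 6) + 8)^2) = 8] leading coefficient 2: divide by 2. So div: (((4*x) - 6) + 8)^2 = 4.
Step 2. [(((4*x) - 6) + 8)^2 = 4] 4 ≥ 0, LHS is (·)² — take ±√ ⇒ sqrt: ((4*x) - 6) + 8 = 2 or -2.
Step 3. [((4*x) - 6) + 8 = 2 or -2] peel the +8: subtract 8 from each side, so sub: (4*x) - 6 = -6 or -10.
Step 4. [(4*x) - 6 = -6 or -10] -6 is outermost — add 6 both sides, so sub: 4*x = 0 or -4.
Step 5. [4*x = 0 or -4] LHS = 4·(…); ÷4 both sides ⇒ div: x = 0 or -1.

Answer: x ∈ {-1, 0}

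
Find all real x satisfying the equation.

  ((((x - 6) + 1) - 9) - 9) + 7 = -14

Step 1. [((((x - 6) + 1) - 9) - 9) + 7 = -14] 7 comes off first (subtract 7), so sub: (((x - 6) + 1) - 9) - 9 = -21.
Step 2. [(((x - 6) + 1) - 9) - 9 = -21] add 9: x sits inside (… - 9), so sub: ((x - 6) + 1) - 9 = -12.
Step 3. [((x - 6) + 1) - 9 = -12] peel the -9: add 9 from each side. So sub: (x - 6) + 1 = -3.
Step 4. [(x - 6) + 1 = -3] 1 comes off first (subtract 1) ⇒ sub: x - 6 = -4.
Step 5. [x - 6 = -4] add 6: x sits inside (… - 6), so sub: x = 2.

Answer: x ∈ {2}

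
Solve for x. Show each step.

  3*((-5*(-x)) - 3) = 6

Step 1. [3*((-5*(-x)) - 3) = 6] LHS = 3·(…); ÷3 both sides, so div: (-5*(-x)) - 3 = 2.
Step 2. [(-5*(-x)) - 3 = 2] 3 comes off first (add 3). So sub: -5*(-x) = 5.
Step 3. [-5*(-x) = 5] -5·(inner) — divide through by -5 ⇒ div: -x = -1.
Step 4. [-x = -1] flip signs both sides. So neg: x = 1.

Answer: x ∈ {1}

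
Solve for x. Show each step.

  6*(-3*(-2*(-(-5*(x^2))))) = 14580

Step 1. [6*(-3*(-2*(-(-5*(x^2))))) = 14580] 6 out front; divide by 6. So div: -3*(-2*(-(-5*(x^2)))) = 2430.
Step 2. [-3*(-2*(-(-5*(x^2)))) = 2430] divide by the outer -3. So div: -2*(-(-5*(x^2))) = -810.
Step 3. [-2*(-(-5*(x^2))) = -810] -2·(inner) — divide through by -2. So div: -(-5*(x^2)) = 405.
Step 4. [-(-5*(x^2)) = 405] flip signs both sides ⇒ neg: -5*(x^2) = -405.
Step 5. [-5*(x^2) = -405] LHS = -5·(…); ÷-5 both sides, so div: x^2 = 81.
Step 6. [x^2 = 81] LHS squared, RHS 81 ≥ 0: apply √ (±). So sqrt: x = 9 or -9.

Answer: x ∈ {-9, 9}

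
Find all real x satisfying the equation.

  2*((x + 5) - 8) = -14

Step 1. [2*((x + 5) - 8) = -14] 2·(inner) — divide through by 2, so div: (x + 5) - 8 = -7.
Step 2. [(x + 5) - 8 = -7] the outer -8 inverts by adding 8 ⇒ sub: x + 5 = 1.
Step 3. [x + 5 = 1] peel the +5: subtract 5 from each side ⇒ sub: x = -4.

Answer: x ∈ {-4}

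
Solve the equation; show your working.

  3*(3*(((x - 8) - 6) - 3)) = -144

Step 1. [3*(3*(((x - 8) - 6) - 3)) = -144] 3 out front; divide by 3 ⇒ div: 3*(((x - 8) - 6) - 3) = -48.
Step 2. [3*(((x - 8) - 6) - 3) = -48] LHS = 3·(…); ÷3 both sides. So div: ((x - 8) - 6) - 3 = -16.
Step 3. [((x - 8) - 6) - 3 = -16] peel the -3: add 3 from each side. So sub: (x - 8) - 6 = -13.
Step 4. [(x - 8) - 6 = -13] -6 is outermost — add 6 both sides ⇒ sub: x - 8 = -7.
Step 5. [x - 8 = -7] peel the -8: add 8 from each side. So sub: x = 1.

Answer: x ∈ {1}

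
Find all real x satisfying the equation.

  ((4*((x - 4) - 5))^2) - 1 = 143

Step 1. [((4*((x - 4) - 5))^2) - 1 = 143] 1 comes off first (add 1). So sub: (4*((x - 4) - 5))^2 = 144.
Step 2. [(4*((x - 4) - 5))^2 = 144] √ both sides: 144 ≥ 0 gives two branches ⇒ sqrt: 4*((x - 4) - 5) = 12 or -12.
Step 3. [4*((x - 4) - 5) = 12 or -12] LHS = 4·(…); ÷4 both sides ⇒ div: (x - 4) - 5 = 3 or -3.
Step 4. [(x - 4) - 5 = 3 or -3] -5 is outermost — add 5 both sides. So sub: x - 4 = 8 or 2.
Step 5. [x - 4 = 8 or 2] -4 is outermost — add 4 both sides. So sub: x = 12 or 6.

Answer: x ∈ {6, 12}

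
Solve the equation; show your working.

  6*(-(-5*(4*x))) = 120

Step 1. [6*(-(-5*(4*x))) = 120] leading coefficient 6: divide by 6 ⇒ div: -(-5*(4*x)) = 20.
Step 2. [-(-5*(4*x)) = 20] LHS negated; negate both sides ⇒ neg: -5*(4*x) = -20.
Step 3. [-5*(4*x) = -20] LHS = -5·(…); ÷-5 both sides, so div: 4*x = 4.
Step 4. [4*x = 4] divide by the outer 4. So div: x = 1.

Answer: x ∈ {1}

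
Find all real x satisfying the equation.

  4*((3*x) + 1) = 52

Step 1. [4*((3*x) + 1) = 52] 4·(inner) — divide through by 4. So div: (3*x) + 1 = 13.
Step 2. [(3*x) + 1 = 13] subtract 1: x sits inside (… + 1). So sub: 3*x = 12.
Step 3. [3*x = 12] 3 out front; divide by 3 ⇒ div: x = 4.

Answer: x ∈ {4}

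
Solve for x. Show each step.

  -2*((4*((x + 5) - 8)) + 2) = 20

Step 1. [-2*((4*((x + 5) - 8)) + 2) = 20] divide by the outer -2. So div: (4*((x + 5) - 8)) + 2 = -10.
Step 2. [(4*((x + 5) - 8)) + 2 = -10] peel the +2: subtract 2 from each side. So sub: 4*((x + 5) - 8) = -12.
Step 3. [4*((x + 5) - 8) = -12] 4 out front; divide by 4. So div: (x + 5) - 8 = -3.
Step 4. [(x + 5) - 8 = -3] the outer -8 inverts by adding 8, so sub: x + 5 = 5.
Step 5. [x + 5 = 5] 5 comes off first (subtract 5) ⇒ sub: x = 0.

Answer: x ∈ {0}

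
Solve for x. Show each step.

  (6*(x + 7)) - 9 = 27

Step 1. [(6*(x + 7)) - 9 = 27] 9 comes off first (add 9) ⇒ sub: 6*(x + 7) = 36.
Step 2. [6*(x + 7) = 36] leading coefficient 6: divide by 6, so div: x + 7 = 6.
Step 3. [x + 7 = 6] peel the +7: subtract 7 from each side, so sub: x = -1.

Answer: x ∈ {-1}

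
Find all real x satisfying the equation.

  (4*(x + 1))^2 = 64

Step 1. [(4*(x + 1))^2 = 64] 64 ≥ 0, LHS is (·)² — take ±√, so sqrt: 4*(x + 1) = 8 or -8.
Step 2. [4*(x + 1) = 8 or -8] LHS = 4·(…); ÷4 both sides, so div: x + 1 = 2 or -2.
Step 3. [x + 1 = 2 or -2] the outer +1 inverts by subtracting 1, so sub: x = 1 or -3.

Answer: x ∈ {-3, 1}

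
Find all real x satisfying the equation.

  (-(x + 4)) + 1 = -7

Step 1. [(-(x + 4)) + 1 = -7] the outer +1 inverts by subtracting 1. So sub: -(x + 4) = -8.
Step 2. [-(x + 4) = -8] LHS negated; negate both sides, so neg: x + 4 = 8.
Step 3. [x + 4 = 8] peel the +4: subtract 4 from each side. So sub: x = 4.

Answer: x ∈ {4}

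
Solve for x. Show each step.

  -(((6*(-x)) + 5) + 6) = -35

Step 1. [-(((6*(-x)) + 5) + 6) = -35] leading − — multiply by −1 ⇒ neg: ((6*(-x)) + 5) + 6 = 35.
Step 2. [((6*(-x)) + 5) + 6 = 35] subtract 6: x sits inside (… + 6), so sub: (6*(-x)) + 5 = 29.
Step 3. [(6*(-x)) + 5 = 29] the outer +5 inverts by subtracting 5, so sub: 6*(-x) = 24.
Step 4. [6*(-x) = 24] LHS = 6·(…); ÷6 both sides ⇒ div: -x = 4.
Step 5. [-x = 4] leading − — multiply by −1, so neg: x = -4.

Answer: x ∈ {-4}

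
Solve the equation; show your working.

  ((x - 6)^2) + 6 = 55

Step 1. [((x - 6)^2) + 6 = 55] 6 comes off first (subtract 6), so sub: (x - 6)^2 = 49.
Step 2. [(x - 6)^2 = 49] 49 ≥ 0, LHS is (·)² — take ±√ ⇒ sqrt: x - 6 = 7 or -7.
Step 3. [x - 6 = 7 or -7] -6 is outermost — add 6 both sides, so sub: x = 13 or -1.

Answer: x ∈ {-1, 13}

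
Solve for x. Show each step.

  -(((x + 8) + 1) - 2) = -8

Step 1. [-(((x + 8) + 1) - 2) = -8] leading − — multiply by −1 ⇒ neg: ((x + 8) + 1) - 2 = 8.
Step 2. [((x + 8) + 1) - 2 = 8] peel the -2: add 2 from each side ⇒ sub: (x + 8) + 1 = 10.
Step 3. [(x + 8) + 1 = 10] +1 is outermost — subtract 1 both sides. So sub: x + 8 = 9.
Step 4. [x + 8 = 9] peel the +8: subtract 8 from each side. So sub: x = 1.

Answer: x ∈ {1}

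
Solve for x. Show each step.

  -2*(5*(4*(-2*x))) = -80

Step 1. [-2*(5*(4*(-2*x))) = -80] -2 out front; divide by -2, so div: 5*(4*(-2*x)) = 40.
Step 2. [5*(4*(-2*x)) = 40] divide by the outer 5. So div: 4*(-2*x) = 8.
Step 3. [4*(-2*x) = 8] LHS = 4·(…); ÷4 both sides, so div: -2*x = 2.
Step 4. [-2*x = 2] -2·(inner) — divide through by -2 ⇒ div: x = -1.

Answer: x ∈ {-1}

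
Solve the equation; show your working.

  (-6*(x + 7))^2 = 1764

Step 1. [(-6*(x + 7))^2 = 1764] LHS squared, RHS 1764 ≥ 0: apply √ (±) ⇒ sqrt: -6*(x + 7) = 42 or -42.
Step 2. [-6*(x + 7) = 42 or -42] leading coefficient -6: divide by -6, so div: x + 7 = -7 or 7.
Step 3. [x + 7 = -7 or 7] the outer +7 inverts by subtracting 7 ⇒ sub: x = -14 or 0.

Answer: x ∈ {-14, 0}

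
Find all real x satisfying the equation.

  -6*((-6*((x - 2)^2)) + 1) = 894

Step 1. [-6*((-6*((x - 2)^2)) + 1) = 894] divide by the outer -6. So div: (-6*((x - 2)^2)) + 1 = -149.
Step 2. [(-6*((x - 2)^2)) + 1 = -149] subtract 1: x sits inside (… + 1), so sub: -6*((x - 2)^2) = -150.
Step 3. [-6*((x - 2)^2) = -150] -6 out front; divide by -6. So div: (x - 2)^2 = 25.
Step 4. [(x - 2)^2 = 25] LHS squared, RHS 25 ≥ 0: apply √ (±), so sqrt: x - 2 = 5 or -5.
Step 5. [x - 2 = 5 or -5] peel the -2: add 2 from each side. So sub: x = 7 or -3.

Answer: x ∈ {-3, 7}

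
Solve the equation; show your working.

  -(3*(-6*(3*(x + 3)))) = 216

Step 1. [-(3*(-6*(3*(x + 3)))) = 216] LHS negated; negate both sides. So neg: 3*(-6*(3*(x + 3))) = -216.
Step 2. [3*(-6*(3*(x + 3))) = -216] 3 out front; divide by 3 ⇒ div: -6*(3*(x + 3)) = -72.
Step 3. [-6*(3*(x + 3)) = -72] leading coefficient -6: divide by -6, so div: 3*(x + 3) = 12.
Step 4. [3*(x + 3) = 12] LHS = 3·(…); ÷3 both sides, so div: x + 3 = 4.
Step 5. [x + 3 = 4] 3 comes off first (subtract 3) ⇒ sub: x = 1.

Answer: x ∈ {1}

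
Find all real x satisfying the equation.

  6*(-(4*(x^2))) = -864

Step 1. [6*(-(4*(x^2))) = -864] leading coefficient 6: divide by 6, so div: -(4*(x^2)) = -144.
Step 2. [-(4*(x^2)) = -144] LHS negated; negate both sides, so neg: 4*(x^2) = 144.
Step 3. [4*(x^2) = 144] 4·(inner) — divide through by 4 ⇒ div: x^2 = 36.
Step 4. [x^2 = 36] 36 ≥ 0, LHS is (·)² — take ±√. So sqrt: x = 6 or -6.

Answer: x ∈ {-6, 6}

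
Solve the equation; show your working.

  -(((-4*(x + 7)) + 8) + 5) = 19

Step 1. [-(((-4*(x + 7)) + 8) + 5) = 19] flip signs both sides ⇒ neg: ((-4*(x + 7)) + 8) + 5 = -19.
Step 2. [((-4*(x + 7)) + 8) + 5 = -19] 5 comes off first (subtract 5). So sub: (-4*(x + 7)) + 8 = -24.
Step 3. [(-4*(x + 7)) + 8 = -24] peel the +8: subtract 8 from each side, so sub: -4*(x + 7) = -32.
Step 4. [-4*(x + 7) = -32] -4 out front; divide by -4, so div: x + 7 = 8.
Step 5. [x + 7 = 8] +7 is outermost — subtract 7 both sides, so sub: x = 1.

Answer: x ∈ {1}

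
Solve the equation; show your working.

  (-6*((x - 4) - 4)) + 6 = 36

Step 1. [(-6*((x - 4) - 4)) + 6 = 36] 6 comes off first (subtract 6). So sub: -6*((x - 4) - 4) = 30.
Step 2. [-6*((x - 4) - 4) = 30] -6 out front; divide by -6, so div: (x - 4) - 4 = -5.
Step 3. [(x - 4) - 4 = -5] add 4: x sits inside (… - 4). So sub: x - 4 = -1.
Step 4. [x - 4 = -1] peel the -4: add 4 from each side, so sub: x = 3.

Answer: x ∈ {3}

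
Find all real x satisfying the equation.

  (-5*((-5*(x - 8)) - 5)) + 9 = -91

Step 1. [(-5*((-5*(x - 8)) - 5)) + 9 = -91] +9 is outermost — subtract 9 both sides, so sub: -5*((-5*(x - 8)) - 5) = -100.
Step 2. [-5*((-5*(x - 8)) - 5) = -100] leading coefficient -5: divide by -5 ⇒ div: (-5*(x - 8)) - 5 = 20.
Step 3. [(-5*(x - 8)) - 5 = 20] -5 divides every term; factor it out. So factor: (x - 8) + 1 = -4.
Step 4. [(x - 8) + 1 = -4] +1 is outermost — subtract 1 both sides, so sub: x - 8 = -5.
Step 5. [x - 8 = -5] 8 comes off first (add 8) ⇒ sub: x = 3.

Answer: x ∈ {3}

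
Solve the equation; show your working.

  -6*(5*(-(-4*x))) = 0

Step 1. [-6*(5*(-(-4*x))) = 0] -6·(inner) — divide through by -6. So div: 5*(-(-4*x)) = 0.
Step 2. [5*(-(-4*x)) = 0] leading coefficient 5: divide by 5. So div: -(-4*x) = 0.
Step 3. [-(-4*x) = 0] LHS negated; negate both sides ⇒ neg: -4*x = 0.
Step 4. [-4*x = 0] -4 out front; divide by -4, so div: x = 0.

Answer: x ∈ {0}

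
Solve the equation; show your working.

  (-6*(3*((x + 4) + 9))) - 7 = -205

Step 1. [(-6*(3*((x + 4) + 9))) - 7 = -205] 7 comes off first (add 7). So sub: -6*(3*((x + 4) + 9)) = -198.
Step 2. [-6*(3*((x + 4) + 9)) = -198] leading coefficient -6: divide by -6, so div: 3*((x + 4) + 9) = 33.
Step 3. [3*((x + 4) + 9) = 33] 3·(inner) — divide through by 3 ⇒ div: (x + 4) + 9 = 11.
Step 4. [(x + 4) + 9 = 11] 9 comes off first (subtract 9) ⇒ sub: x + 4 = 2.
Step 5. [x + 4 = 2] 4 comes off first (subtract 4). So sub: x = -2.

Answer: x ∈ {-2}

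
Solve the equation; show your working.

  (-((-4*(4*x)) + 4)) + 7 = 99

Step 1. [(-((-4*(4*x)) + 4)) + 7 = 99] +7 is outermost — subtract 7 both sides. So sub: -((-4*(4*x)) + 4) = 92.
Step 2. [-((-4*(4*x)) + 4) = 92] leading − — multiply by −1, so neg: (-4*(4*x)) + 4 = -92.
Step 3. [(-4*(4*x)) + 4 = -92] -4 | LHS and -4 | -92: pull -4 out. So factor: (4*x) - 1 = 23.
Step 4. [(4*x) - 1 = 23] the outer -1 inverts by adding 1. So sub: 4*x = 24.
Step 5. [4*x = 24] leading coefficient 4: divide by 4 ⇒ div: x = 6.

Answer: x ∈ {6}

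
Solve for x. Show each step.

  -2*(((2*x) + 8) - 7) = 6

Step 1. [-2*(((2*x) + 8) - 7) = 6] divide by the outer -2, so div: ((2*x) + 8) - 7 = -3.
Step 2. [((2*x) + 8) - 7 = -3] add 7: x sits inside (… - 7). So sub: (2*x) + 8 = 4.
Step 3. [(2*x) + 8 = 4] 2 divides every term; factor it out ⇒ factor: x + 4 = 2.
Step 4. [x + 4 = 2] 4 comes off first (subtract 4). So sub: x = -2.

Answer: x ∈ {-2}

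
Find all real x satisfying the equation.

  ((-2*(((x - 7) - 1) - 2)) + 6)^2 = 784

Step 1. [((-2*(((x - 7) - 1) - 2)) + 6)^2 = 784] 784 ≥ 0, LHS is (·)² — take ±√. So sqrt: (-2*(((x - 7) - 1) - 2)) + 6 = 28 or -28.
Step 2. [(-2*(((x - 7) - 1) - 2)) + 6 = 28 or -28] common factor -2 (LHS and 28 or -28) — divide through, so factor: (((x - 7) - 1) - 2) - 3 = -14 or 14.
Step 3. [(((x - 7) - 1) - 2) - 3 = -14 or 14] 3 comes off first (add 3), so sub: ((x - 7) - 1) - 2 = -11 or 17.
Step 4. [((x - 7) - 1) - 2 = -11 or 17] 2 comes off first (add 2), so sub: (x - 7) - 1 = -9 or 19.
Step 5. [(x - 7) - 1 = -9 or 19] -1 is outermost — add 1 both sides ⇒ sub: x - 7 = -8 or 20.
Step 6. [x - 7 = -8 or 20] -7 is outermost — add 7 both sides ⇒ sub: x = -1 or 27.

Answer: x ∈ {-1, 27}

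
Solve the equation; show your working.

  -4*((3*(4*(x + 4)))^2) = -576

Step 1. [-4*((3*(4*(x + 4)))^2) = -576] LHS = -4·(…); ÷-4 both sides, so div: (3*(4*(x + 4)))^2 = 144.
Step 2. [(3*(4*(x + 4)))^2 = 144] LHS squared, RHS 144 ≥ 0: apply √ (±) ⇒ sqrt: 3*(4*(x + 4)) = 12 or -12.
Step 3. [3*(4*(x + 4)) = 12 or -12] LHS = 3·(…); ÷3 both sides, so div: 4*(x + 4) = 4 or -4.
Step 4. [4*(x + 4) = 4 or -4] 4·(inner) — divide through by 4. So div: x + 4 = 1 or -1.
Step 5. [x + 4 = 1 or -1] subtract 4: x sits inside (… + 4) ⇒ sub: x = -3 or -5.

Answer: x ∈ {-5, -3}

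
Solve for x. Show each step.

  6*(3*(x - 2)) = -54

Step 1. [6*(3*(x - 2)) = -54] 6·(inner) — divide through by 6. So div: 3*(x - 2) = -9.
Step 2. [3*(x - 2) = -9] divide by the outer 3, so div: x - 2 = -3.
Step 3. [x - 2 = -3] the outer -2 inverts by adding 2 ⇒ sub: x = -1.

Answer: x ∈ {-1}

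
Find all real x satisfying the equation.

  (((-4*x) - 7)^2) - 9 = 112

Step 1. [(((-4*x) - 7)^2) - 9 = 112] peel the -9: add 9 from each side. So sub: ((-4*x) - 7)^2 = 121.
Step 2. [((-4*x) - 7)^2 = 121] √ both sides: 121 ≥ 0 gives two branches ⇒ sqrt: (-4*x) - 7 = 11 or -11.
Step 3. [(-4*x) - 7 = 11 or -11] peel the -7: add 7 from each side, so sub: -4*x = 18 or -4.
Step 4. [-4*x = 18 or -4] LHS = -4·(…); ÷-4 both sides, so div: x = -9/2 or 1.

Answer: x ∈ {-9/2, 1}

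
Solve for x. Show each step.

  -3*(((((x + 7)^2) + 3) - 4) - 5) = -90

Step 1. [-3*(((((x + 7)^2) + 3) - 4) - 5) = -90] LHS = -3·(…); ÷-3 both sides ⇒ div: ((((x + 7)^2) + 3) - 4) - 5 = 30.
Step 2. [((((x + 7)^2) + 3) - 4) - 5 = 30] add 5: x sits inside (… - 5), so sub: (((x + 7)^2) + 3) - 4 = 35.
Step 3. [(((x + 7)^2) + 3) - 4 = 35] peel the -4: add 4 from each side, so sub: ((x + 7)^2) + 3 = 39.
Step 4. [((x + 7)^2) + 3 = 39] 3 comes off first (subtract 3). So sub: (x + 7)^2 = 36.
Step 5. [(x + 7)^2 = 36] 36 ≥ 0, LHS is (·)² — take ±√. So sqrt: x + 7 = 6 or -6.
Step 6. [x + 7 = 6 or -6] 7 comes off first (subtract 7), so sub: x = -1 or -13.

Answer: x ∈ {-13, -1}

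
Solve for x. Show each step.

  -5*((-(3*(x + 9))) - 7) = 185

Step 1. [-5*((-(3*(x + 9))) - 7) = 185] divide by the outer -5. So div: (-(3*(x + 9))) - 7 = -37.
Step 2. [(-(3*(x + 9))) - 7 = -37] 7 comes off first (add 7) ⇒ sub: -(3*(x + 9)) = -30.
Step 3. [-(3*(x + 9)) = -30] leading − — multiply by −1. So neg: 3*(x + 9) = 30.
Step 4. [3*(x + 9) = 30] LHS = 3·(…); ÷3 both sides ⇒ div: x + 9 = 10.
Step 5. [x + 9 = 10] the outer +9 inverts by subtracting 9, so sub: x = 1.

Answer: x ∈ {1}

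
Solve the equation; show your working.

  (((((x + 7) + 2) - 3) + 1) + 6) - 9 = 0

Step 1. [(((((x + 7) + 2) - 3) + 1) + 6) - 9 = 0] add 9: x sits inside (… - 9). So sub: ((((x + 7) + 2) - 3) + 1) + 6 = 9.
Step 2. [((((x + 7) + 2) - 3) + 1) + 6 = 9] +6 is outermost — subtract 6 both sides, so sub: (((x + 7) + 2) - 3) + 1 = 3.
Step 3. [(((x + 7) + 2) - 3) + 1 = 3] subtract 1: x sits inside (… + 1) ⇒ sub: ((x + 7) + 2) - 3 = 2.
Step 4. [((x + 7) + 2) - 3 = 2] peel the -3: add 3 from each side, so sub: (x + 7) + 2 = 5.
Step 5. [(x + 7) + 2 = 5] the outer +2 inverts by subtracting 2. So sub: x + 7 = 3.
Step 6. [x + 7 = 3] +7 is outermost — subtract 7 both sides, so sub: x = -4.

Answer: x ∈ {-4}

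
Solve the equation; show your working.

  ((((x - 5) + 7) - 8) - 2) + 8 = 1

Step 1. [((((x - 5) + 7) - 8) - 2) + 8 = 1] the outer +8 inverts by subtracting 8 ⇒ sub: (((x - 5) + 7) - 8) - 2 = -7.
Step 2. [(((x - 5) + 7) - 8) - 2 = -7] the outer -2 inverts by adding 2, so sub: ((x - 5) + 7) - 8 = -5.
Step 3. [((x - 5) + 7) - 8 = -5] peel the -8: add 8 from each side, so sub: (x - 5) + 7 = 3.
Step 4. [(x - 5) + 7 = 3] peel the +7: subtract 7 from each side, so sub: x - 5 = -4.
Step 5. [x - 5 = -4] peel the -5: add 5 from each side ⇒ sub: x = 1.

Answer: x ∈ {1}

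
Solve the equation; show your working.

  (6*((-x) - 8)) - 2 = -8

Step 1. [(6*((-x) - 8)) - 2 = -8] the outer -2 inverts by adding 2, so sub: 6*((-x) - 8) = -6.
Step 2. [6*((-x) - 8) = -6] 6·(inner) — divide through by 6, so div: (-x) - 8 = -1.
Step 3. [(-x) - 8 = -1] -8 is outermost — add 8 both sides. So sub: -x = 7.
Step 4. [-x = 7] leading − — multiply by −1. So neg: x = -7.

Answer: x ∈ {-7}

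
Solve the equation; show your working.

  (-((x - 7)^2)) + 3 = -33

Step 1. [(-((x - 7)^2)) + 3 = -33] the outer +3 inverts by subtracting 3. So sub: -((x - 7)^2) = -36.
Step 2. [-((x - 7)^2) = -36] leading − — multiply by −1 ⇒ neg: (x - 7)^2 = 36.
Step 3. [(x - 7)^2 = 36] LHS squared, RHS 36 ≥ 0: apply √ (±). So sqrt: x - 7 = 6 or -6.
Step 4. [x - 7 = 6 or -6] the outer -7 inverts by adding 7 ⇒ sub: x = 13 or 1.

Answer: x ∈ {1, 13}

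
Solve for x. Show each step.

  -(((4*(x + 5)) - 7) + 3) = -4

Step 1. [-(((4*(x + 5)) - 7) + 3) = -4] flip signs both sides. So neg: ((4*(x + 5)) - 7) + 3 = 4.
Step 2. [((4*(x + 5)) - 7) + 3 = 4] subtract 3: x sits inside (… + 3). So sub: (4*(x + 5)) - 7 = 1.
Step 3. [(4*(x + 5)) - 7 = 1] -7 is outermost — add 7 both sides. So sub: 4*(x + 5) = 8.
Step 4. [4*(x + 5) = 8] 4 out front; divide by 4. So div: x + 5 = 2.
Step 5. [x + 5 = 2] subtract 5: x sits inside (… + 5) ⇒ sub: x = -3.

Answer: x ∈ {-3}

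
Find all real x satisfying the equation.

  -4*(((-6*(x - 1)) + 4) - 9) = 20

Step 1. [-4*(((-6*(x - 1)) + 4) - 9) = 20] divide by the outer -4 ⇒ div: ((-6*(x - 1)) + 4) - 9 = -5.
Step 2. [((-6*(x - 1)) + 4) - 9 = -5] 9 comes off first (add 9), so sub: (-6*(x - 1)) + 4 = 4.
Step 3. [(-6*(x - 1)) + 4 = 4] 4 comes off first (subtract 4), so sub: -6*(x - 1) = 0.
Step 4. [-6*(x - 1) = 0] -6·(inner) — divide through by -6, so div: x - 1 = 0.
Step 5. [x - 1 = 0] the outer -1 inverts by adding 1 ⇒ sub: x = 1.

Answer: x ∈ {1}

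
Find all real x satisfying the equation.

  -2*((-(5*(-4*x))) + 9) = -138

Step 1. [-2*((-(5*(-4*x))) + 9) = -138] -2·(inner) — divide through by -2. So div: (-(5*(-4*x))) + 9 = 69.
Step 2. [(-(5*(-4*x))) + 9 = 69] subtract 9: x sits inside (… + 9). So sub: -(5*(-4*x)) = 60.
Step 3. [-(5*(-4*x)) = 60] LHS negated; negate both sides, so neg: 5*(-4*x) = -60.
Step 4. [5*(-4*x) = -60] 5 out front; divide by 5, so div: -4*x = -12.
Step 5. [-4*x = -12] leading coefficient -4: divide by -4. So div: x = 3.

Answer: x ∈ {3}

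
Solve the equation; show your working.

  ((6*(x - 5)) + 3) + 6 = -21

Step 1. [((6*(x - 5)) + 3) + 6 = -21] 6 comes off first (subtract 6). So sub: (6*(x - 5)) + 3 = -27.
Step 2. [(6*(x - 5)) + 3 = -27] +3 is outermost — subtract 3 both sides. So sub: 6*(x - 5) = -30.
Step 3. [6*(x - 5) = -30] divide by the outer 6 ⇒ div: x - 5 = -5.
Step 4. [x - 5 = -5] 5 comes off first (add 5) ⇒ sub: x = 0.

Answer: x ∈ {0}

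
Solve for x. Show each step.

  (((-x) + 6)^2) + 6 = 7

Step 1. [(((-x) + 6)^2) + 6 = 7] +6 is outermost — subtract 6 both sides. So sub: ((-x) + 6)^2 = 1.
Step 2. [((-x) + 6)^2 = 1] LHS squared, RHS 1 ≥ 0: apply √ (±), so sqrt: (-x) + 6 = 1 or -1.
Step 3. [(-x) + 6 = 1 or -1] subtract 6: x sits inside (… + 6) ⇒ sub: -x = -5 or -7.
Step 4. [-x = -5 or -7] leading − — multiply by −1. So neg: x = 5 or 7.

Answer: x ∈ {5, 7}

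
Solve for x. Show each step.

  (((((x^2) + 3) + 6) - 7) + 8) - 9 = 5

Step 1. [(((((x^2) + 3) + 6) - 7) + 8) - 9 = 5] 9 comes off first (add 9). So sub: ((((x^2) + 3) + 6) - 7) + 8 = 14.
Step 2. [((((x^2) + 3) + 6) - 7) + 8 = 14] 8 comes off first (subtract 8) ⇒ sub: (((x^2) + 3) + 6) - 7 = 6.
Step 3. [(((x^2) + 3) + 6) - 7 = 6] peel the -7: add 7 from each side. So sub: ((x^2) + 3) + 6 = 13.
Step 4. [((x^2) + 3) + 6 = 13] subtract 6: x sits inside (… + 6). So sub: (x^2) + 3 = 7.
Step 5. [(x^2) + 3 = 7] +3 is outermost — subtract 3 both sides. So sub: x^2 = 4.
Step 6. [x^2 = 4] √ both sides: 4 ≥ 0 gives two branches, so sqrt: x = 2 or -2.

Answer: x ∈ {-2, 2}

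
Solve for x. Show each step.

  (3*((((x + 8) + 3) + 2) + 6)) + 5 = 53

Step 1. [(3*((((x + 8) + 3) + 2) + 6)) + 5 = 53] peel the +5: subtract 5 from each side, so sub: 3*((((x + 8) + 3) + 2) + 6) = 48.
Step 2. [3*((((x + 8) + 3) + 2) + 6) = 48] 3 out front; divide by 3, so div: (((x + 8) + 3) + 2) + 6 = 16.
Step 3. [(((x + 8) + 3) + 2) + 6 = 16] peel the +6: subtract 6 from each side, so sub: ((x + 8) + 3) + 2 = 10.
Step 4. [((x + 8) + 3) + 2 = 10] 2 comes off first (subtract 2) ⇒ sub: (x + 8) + 3 = 8.
Step 5. [(x + 8) + 3 = 8] 3 comes off first (subtract 3), so sub: x + 8 = 5.
Step 6. [x + 8 = 5] 8 comes off first (subtract 8). So sub: x = -3.

Answer: x ∈ {-3}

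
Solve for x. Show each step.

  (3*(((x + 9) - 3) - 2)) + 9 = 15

Step 1. [(3*(((x + 9) - 3) - 2)) + 9 = 15] the outer +9 inverts by subtracting 9. So sub: 3*(((x + 9) - 3) - 2) = 6.
Step 2. [3*(((x + 9) - 3) - 2) = 6] LHS = 3·(…); ÷3 both sides. So div: ((x + 9) - 3) - 2 = 2.
Step 3. [((x + 9) - 3) - 2 = 2] 2 comes off first (add 2). So sub: (x + 9) - 3 = 4.
Step 4. [(x + 9) - 3 = 4] 3 comes off first (add 3), so sub: x + 9 = 7.
Step 5. [x + 9 = 7] +9 is outermost — subtract 9 both sides. So sub: x = -2.

Answer: x ∈ {-2}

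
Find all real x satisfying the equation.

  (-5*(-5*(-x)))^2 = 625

Step 1. [(-5*(-5*(-x)))^2 = 625] 625 ≥ 0, LHS is (·)² — take ±√, so sqrt: -5*(-5*(-x)) = 25 or -25.
Step 2. [-5*(-5*(-x)) = 25 or -25] divide by the outer -5. So div: -5*(-x) = -5 or 5.
Step 3. [-5*(-x) = -5 or 5] -5·(inner) — divide through by -5, so div: -x = 1 or -1.
Step 4. [-x = 1 or -1] flip signs both sides, so neg: x = -1 or 1.

Answer: x ∈ {-1, 1}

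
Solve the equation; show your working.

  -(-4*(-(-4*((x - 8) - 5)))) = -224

Step 1. [-(-4*(-(-4*((x - 8) - 5)))) = -224] LHS negated; negate both sides ⇒ neg: -4*(-(-4*((x - 8) - 5))) = 224.
Step 2. [-4*(-(-4*((x - 8) - 5))) = 224] leading coefficient -4: divide by -4, so div: -(-4*((x - 8) - 5)) = -56.
Step 3. [-(-4*((x - 8) - 5)) = -56] flip signs both sides ⇒ neg: -4*((x - 8) - 5) = 56.
Step 4. [-4*((x - 8) - 5) = 56] LHS = -4·(…); ÷-4 both sides ⇒ div: (x - 8) - 5 = -14.
Step 5. [(x - 8) - 5 = -14] the outer -5 inverts by adding 5. So sub: x - 8 = -9.
Step 6. [x - 8 = -9] 8 comes off first (add 8) ⇒ sub: x = -1.

Answer: x ∈ {-1}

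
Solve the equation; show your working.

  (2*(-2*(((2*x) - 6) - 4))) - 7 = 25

Step 1. [(2*(-2*(((2*x) - 6) - 4))) - 7 = 25] the outer -7 inverts by adding 7, so sub: 2*(-2*(((2*x) - 6) - 4)) = 32.
Step 2. [2*(-2*(((2*x) - 6) - 4)) = 32] 2 out front; divide by 2 ⇒ div: -2*(((2*x) - 6) - 4) = 16.
Step 3. [-2*(((2*x) - 6) - 4) = 16] leading coefficient -2: divide by -2 ⇒ div: ((2*x) - 6) - 4 = -8.
Step 4. [((2*x) - 6) - 4 = -8] -4 is outermost — add 4 both sides ⇒ sub: (2*x) - 6 = -4.
Step 5. [(2*x) - 6 = -4] 2 | LHS and 2 | -4: pull 2 out, so factor: x - 3 = -2.
Step 6. [x - 3 = -2] the outer -3 inverts by adding 3 ⇒ sub: x = 1.

Answer: x ∈ {1}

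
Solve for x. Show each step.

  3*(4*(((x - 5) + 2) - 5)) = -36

Step 1. [3*(4*(((x - 5) + 2) - 5)) = -36] 3 out front; divide by 3. So div: 4*(((x - 5) + 2) - 5) = -12.
Step 2. [4*(((x - 5) + 2) - 5) = -12] 4·(inner) — divide through by 4, so div: ((x - 5) + 2) - 5 = -3.
Step 3. [((x - 5) + 2) - 5 = -3] 5 comes off first (add 5) ⇒ sub: (x - 5) + 2 = 2.
Step 4. [(x - 5) + 2 = 2] subtract 2: x sits inside (… + 2) ⇒ sub: x - 5 = 0.
Step 5. [x - 5 = 0] the outer -5 inverts by adding 5, so sub: x = 5.

Answer: x ∈ {5}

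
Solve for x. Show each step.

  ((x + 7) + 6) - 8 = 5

Step 1. [((x + 7) + 6) - 8 = 5] the outer -8 inverts by adding 8 ⇒ sub: (x + 7) + 6 = 13.
Step 2. [(x + 7) + 6 = 13] peel the +6: subtract 6 from each side. So sub: x + 7 = 7.
Step 3. [x + 7 = 7] the outer +7 inverts by subtracting 7 ⇒ sub: x = 0.

Answer: x ∈ {0}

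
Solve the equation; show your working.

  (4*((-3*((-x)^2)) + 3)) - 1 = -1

Step 1. [(4*((-3*((-x)^2)) + 3)) - 1 = -1] peel the -1: add 1 from each side. So sub: 4*((-3*((-x)^2)) + 3) = 0.
Step 2. [4*((-3*((-x)^2)) + 3) = 0] divide by the outer 4 ⇒ div: (-3*((-x)^2)) + 3 = 0.
Step 3. [(-3*((-x)^2)) + 3 = 0] the outer +3 inverts by subtracting 3 ⇒ sub: -3*((-x)^2) = -3.
Step 4. [-3*((-x)^2) = -3] divide by the outer -3 ⇒ div: (-x)^2 = 1.
Step 5. [(-x)^2 = 1] LHS squared, RHS 1 ≥ 0: apply √ (±). So sqrt: -x = 1 or -1.
Step 6. [-x = 1 or -1] flip signs both sides. So neg: x = -1 or 1.

Answer: x ∈ {-1, 1}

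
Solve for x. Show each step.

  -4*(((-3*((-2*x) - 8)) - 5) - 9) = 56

Step 1. [-4*(((-3*((-2*x) - 8)) - 5) - 9) = 56] -4·(inner) — divide through by -4 ⇒ div: ((-3*((-2*x) - 8)) - 5) - 9 = -14.
Step 2. [((-3*((-2*x) - 8)) - 5) - 9 = -14] the outer -9 inverts by adding 9, so sub: (-3*((-2*x) - 8)) - 5 = -5.
Step 3. [(-3*((-2*x) - 8)) - 5 = -5] 5 comes off first (add 5). So sub: -3*((-2*x) - 8) = 0.
Step 4. [-3*((-2*x) - 8) = 0] -3 out front; divide by -3, so div: (-2*x) - 8 = 0.
Step 5. [(-2*x) - 8 = 0] add 8: x sits inside (… - 8), so sub: -2*x = 8.
Step 6. [-2*x = 8] -2 out front; divide by -2 ⇒ div: x = -4.

Answer: x ∈ {-4}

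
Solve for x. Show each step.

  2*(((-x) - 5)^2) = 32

Step 1. [2*(((-x) - 5)^2) = 32] LHS = 2·(…); ÷2 both sides. So div: ((-x) - 5)^2 = 16.
Step 2. [((-x) - 5)^2 = 16] 16 ≥ 0, LHS is (·)² — take ±√, so sqrt: (-x) - 5 = 4 or -4.
Step 3. [(-x) - 5 = 4 or -4] -5 is outermost — add 5 both sides. So sub: -x = 9 or 1.
Step 4. [-x = 9 or 1] LHS negated; negate both sides, so neg: x = -9 or -1.

Answer: x ∈ {-9, -1}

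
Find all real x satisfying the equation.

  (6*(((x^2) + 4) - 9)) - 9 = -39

Step 1. [(6*(((x^2) + 4) - 9)) - 9 = -39] the outer -9 inverts by adding 9, so sub: 6*(((x^2) + 4) - 9) = -30.
Step 2. [6*(((x^2) + 4) - 9) = -30] 6 out front; divide by 6 ⇒ div: ((x^2) + 4) - 9 = -5.
Step 3. [((x^2) + 4) - 9 = -5] peel the -9: add 9 from each side, so sub: (x^2) + 4 = 4.
Step 4. [(x^2) + 4 = 4] peel the +4: subtract 4 from each side ⇒ sub: x^2 = 0.
Step 5. [x^2 = 0] LHS squared, RHS 0 ≥ 0: apply √ (±), so sqrt: x = 0.

Answer: x ∈ {0}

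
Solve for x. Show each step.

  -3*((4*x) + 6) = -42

Step 1. [-3*((4*x) + 6) = -42] LHS = -3·(…); ÷-3 both sides, so div: (4*x) + 6 = 14.
Step 2. [(4*x) + 6 = 14] 6 comes off first (subtract 6), so sub: 4*x = 8.
Step 3. [4*x = 8] leading coefficient 4: divide by 4. So div: x = 2.

Answer: x ∈ {2}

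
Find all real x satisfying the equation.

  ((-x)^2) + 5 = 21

Step 1. [((-x)^2) + 5 = 21] subtract 5: x sits inside (… + 5). So sub: (-x)^2 = 16.
Step 2. [(-x)^2 = 16] √ both sides: 16 ≥ 0 gives two branches, so sqrt: -x = 4 or -4.
Step 3. [-x = 4 or -4] LHS negated; negate both sides ⇒ neg: x = -4 or 4.

Answer: x ∈ {-4, 4}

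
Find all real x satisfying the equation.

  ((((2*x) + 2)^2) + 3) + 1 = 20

Step 1. [((((2*x) + 2)^2) + 3) + 1 = 20] subtract 1: x sits inside (… + 1). So sub: (((2*x) + 2)^2) + 3 = 19.
Step 2. [(((2*x) + 2)^2) + 3 = 19] the outer +3 inverts by subtracting 3. So sub: ((2*x) + 2)^2 = 16.
Step 3. [((2*x) + 2)^2 = 16] √ both sides: 16 ≥ 0 gives two branches ⇒ sqrt: (2*x) + 2 = 4 or -4.
Step 4. [(2*x) + 2 = 4 or -4] +2 is outermost — subtract 2 both sides. So sub: 2*x = 2 or -6.
Step 5. [2*x = 2 or -6] 2·(inner) — divide through by 2 ⇒ div: x = 1 or -3.

Answer: x ∈ {-3, 1}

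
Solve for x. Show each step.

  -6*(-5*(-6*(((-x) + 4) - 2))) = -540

Step 1. [-6*(-5*(-6*(((-x) + 4) - 2))) = -540] leading coefficient -6: divide by -6. So div: -5*(-6*(((-x) + 4) - 2)) = 90.
Step 2. [-5*(-6*(((-x) + 4) - 2)) = 90] LHS = -5·(…); ÷-5 both sides. So div: -6*(((-x) + 4) - 2) = -18.
Step 3. [-6*(((-x) + 4) - 2) = -18] leading coefficient -6: divide by -6. So div: ((-x) + 4) - 2 = 3.
Step 4. [((-x) + 4) - 2 = 3] 2 comes off first (add 2), so sub: (-x) + 4 = 5.
Step 5. [(-x) + 4 = 5] subtract 4: x sits inside (… + 4) ⇒ sub: -x = 1.
Step 6. [-x = 1] flip signs both sides, so neg: x = -1.

Answer: x ∈ {-1}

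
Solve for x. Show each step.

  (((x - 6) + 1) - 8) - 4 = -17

Step 1. [(((x - 6) + 1) - 8) - 4 = -17] add 4: x sits inside (… - 4). So sub: ((x - 6) + 1) - 8 = -13.
Step 2. [((x - 6) + 1) - 8 = -13] -8 is outermost — add 8 both sides, so sub: (x - 6) + 1 = -5.
Step 3. [(x - 6) + 1 = -5] subtract 1: x sits inside (… + 1), so sub: x - 6 = -6.
Step 4. [x - 6 = -6] peel the -6: add 6 from each side, so sub: x = 0.

Answer: x ∈ {0}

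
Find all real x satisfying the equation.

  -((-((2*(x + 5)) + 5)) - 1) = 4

Step 1. [-((-((2*(x + 5)) + 5)) - 1) = 4] LHS negated; negate both sides ⇒ neg: (-((2*(x + 5)) + 5)) - 1 = -4.
Step 2. [(-((2*(x + 5)) + 5)) - 1 = -4] peel the -1: add 1 from each side, so sub: -((2*(x + 5)) + 5) = -3.
Step 3. [-((2*(x + 5)) + 5) = -3] LHS negated; negate both sides, so neg: (2*(x + 5)) + 5 = 3.
Step 4. [(2*(x + 5)) + 5 = 3] peel the +5: subtract 5 from each side, so sub: 2*(x + 5) = -2.
Step 5. [2*(x + 5) = -2] LHS = 2·(…); ÷2 both sides, so div: x + 5 = -1.
Step 6. [x + 5 = -1] +5 is outermost — subtract 5 both sides. So sub: x = -6.

Answer: x ∈ {-6}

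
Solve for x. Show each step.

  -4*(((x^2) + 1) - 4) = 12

Step 1. [-4*(((x^2) + 1) - 4) = 12] -4·(inner) — divide through by -4, so div: ((x^2) + 1) - 4 = -3.
Step 2. [((x^2) + 1) - 4 = -3] add 4: x sits inside (… - 4) ⇒ sub: (x^2) + 1 = 1.
Step 3. [(x^2) + 1 = 1] +1 is outermost — subtract 1 both sides, so sub: x^2 = 0.
Step 4. [x^2 = 0] LHS squared, RHS 0 ≥ 0: apply √ (±) ⇒ sqrt: x = 0.

Answer: x ∈ {0}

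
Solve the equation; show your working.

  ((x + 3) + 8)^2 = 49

Step 1. [((x + 3) + 8)^2 = 49] 49 ≥ 0, LHS is (·)² — take ±√, so sqrt: (x + 3) + 8 = 7 or -7.
Step 2. [(x + 3) + 8 = 7 or -7] peel the +8: subtract 8 from each side, so sub: x + 3 = -1 or -15.
Step 3. [x + 3 = -1 or -15] 3 comes off first (subtract 3) ⇒ sub: x = -4 or -18.

Answer: x ∈ {-18, -4}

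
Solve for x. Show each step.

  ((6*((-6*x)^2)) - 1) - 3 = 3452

Step 1. [((6*((-6*x)^2)) - 1) - 3 = 3452] 3 comes off first (add 3), so sub: (6*((-6*x)^2)) - 1 = 3455.
Step 2. [(6*((-6*x)^2)) - 1 = 3455] the outer -1 inverts by adding 1 ⇒ sub: 6*((-6*x)^2) = 3456.
Step 3. [6*((-6*x)^2) = 3456] LHS = 6·(…); ÷6 both sides ⇒ div: (-6*x)^2 = 576.
Step 4. [(-6*x)^2 = 576] 576 ≥ 0, LHS is (·)² — take ±√. So sqrt: -6*x = 24 or -24.
Step 5. [-6*x = 24 or -24] divide by the outer -6 ⇒ div: x = -4 or 4.

Answer: x ∈ {-4, 4}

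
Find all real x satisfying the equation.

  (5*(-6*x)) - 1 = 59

Step 1. [(5*(-6*x)) - 1 = 59] -1 is outermost — add 1 both sides ⇒ sub: 5*(-6*x) = 60.
Step 2. [5*(-6*x) = 60] LHS = 5·(…); ÷5 both sides. So div: -6*x = 12.
Step 3. [-6*x = 12] LHS = -6·(…); ÷-6 both sides. So div: x = -2.

Answer: x ∈ {-2}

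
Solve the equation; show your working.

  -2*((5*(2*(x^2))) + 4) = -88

Step 1. [-2*((5*(2*(x^2))) + 4) = -88] divide by the outer -2, so div: (5*(2*(x^2))) + 4 = 44.
Step 2. [(5*(2*(x^2))) + 4 = 44] subtract 4: x sits inside (… + 4) ⇒ sub: 5*(2*(x^2)) = 40.
Step 3. [5*(2*(x^2)) = 40] LHS = 5·(…); ÷5 both sides. So div: 2*(x^2) = 8.
Step 4. [2*(x^2) = 8] LHS = 2·(…); ÷2 both sides ⇒ div: x^2 = 4.
Step 5. [x^2 = 4] √ both sides: 4 ≥ 0 gives two branches, so sqrt: x = 2 or -2.

Answer: x ∈ {-2, 2}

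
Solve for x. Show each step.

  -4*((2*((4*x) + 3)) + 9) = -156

Step 1. [-4*((2*((4*x) + 3)) + 9) = -156] divide by the outer -4, so div: (2*((4*x) + 3)) + 9 = 39.
Step 2. [(2*((4*x) + 3)) + 9 = 39] peel the +9: subtract 9 from each side, so sub: 2*((4*x) + 3) = 30.
Step 3. [2*((4*x) + 3) = 30] 2·(inner) — divide through by 2 ⇒ div: (4*x) + 3 = 15.
Step 4. [(4*x) + 3 = 15] +3 is outermost — subtract 3 both sides, so sub: 4*x = 12.
Step 5. [4*x = 12] 4 out front; divide by 4 ⇒ div: x = 3.

Answer: x ∈ {3}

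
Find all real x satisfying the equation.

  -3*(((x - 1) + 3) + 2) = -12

Step 1. [-3*(((x - 1) + 3) + 2) = -12] leading coefficient -3: divide by -3, so div: ((x - 1) + 3) + 2 = 4.
Step 2. [((x - 1) + 3) + 2 = 4] peel the +2: subtract 2 from each side. So sub: (x - 1) + 3 = 2.
Step 3. [(x - 1) + 3 = 2] the outer +3 inverts by subtracting 3 ⇒ sub: x - 1 = -1.
Step 4. [x - 1 = -1] the outer -1 inverts by adding 1, so sub: x = 0.

Answer: x ∈ {0}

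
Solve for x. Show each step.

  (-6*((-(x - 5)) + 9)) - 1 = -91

Step 1. [(-6*((-(x - 5)) + 9)) - 1 = -91] peel the -1: add 1 from each side, so sub: -6*((-(x - 5)) + 9) = -90.
Step 2. [-6*((-(x - 5)) + 9) = -90] LHS = -6·(…); ÷-6 both sides ⇒ div: (-(x - 5)) + 9 = 15.
Step 3. [(-(x - 5)) + 9 = 15] +9 is outermost — subtract 9 both sides. So sub: -(x - 5) = 6.
Step 4. [-(x - 5) = 6] leading − — multiply by −1. So neg: x - 5 = -6.
Step 5. [x - 5 = -6] the outer -5 inverts by adding 5 ⇒ sub: x = -1.

Answer: x ∈ {-1}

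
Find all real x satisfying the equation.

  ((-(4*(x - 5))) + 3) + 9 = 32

Step 1. [((-(4*(x - 5))) + 3) + 9 = 32] +9 is outermost — subtract 9 both sides. So sub: (-(4*(x - 5))) + 3 = 23.
Step 2. [(-(4*(x - 5))) + 3 = 23] +3 is outermost — subtract 3 both sides, so sub: -(4*(x - 5)) = 20.
Step 3. [-(4*(x - 5)) = 20] LHS negated; negate both sides. So neg: 4*(x - 5) = -20.
Step 4. [4*(x - 5) = -20] LHS = 4·(…); ÷4 both sides ⇒ div: x - 5 = -5.
Step 5. [x - 5 = -5] 5 comes off first (add 5) ⇒ sub: x = 0.

Answer: x ∈ {0}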